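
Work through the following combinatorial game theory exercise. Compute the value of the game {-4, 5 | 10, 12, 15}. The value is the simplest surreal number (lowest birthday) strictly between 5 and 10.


Left options: {-4, 5}, max = 5
Right options: {10, 12, 15}, min = 10
All options are numbers and max(Left) < min(Right), so by the simplicity theorem the value is the simplest (earliest-born) number strictly between 5 and 10.
Integers 6 through 9 all lie strictly between 5 and 10.
Among integers, the simplest (lowest birthday = smallest |n|; 0 is born on day 0, +-n on day n) is 6.
No non-integer in the interval can be simpler: if x is a non-integer in the interval, then floor(x) or ceil(x) also lies in the interval (the interval contains an integer), and both are proper prefixes of x's sign expansion, i.e. born earlier. So the game value is 6.
Game value = 6

6


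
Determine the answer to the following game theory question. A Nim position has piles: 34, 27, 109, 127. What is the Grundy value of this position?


We need the XOR (exclusive or) of all pile sizes.
After XOR-ing pile 1 (size 34): 0 XOR 34 = 34
After XOR-ing pile 2 (size 27): 34 XOR 27 = 57
After XOR-ing pile 3 (size 109): 57 XOR 109 = 84
After XOR-ing pile 4 (size 127): 84 XOR 127 = 43
The Nim-value of this position is 43.

43


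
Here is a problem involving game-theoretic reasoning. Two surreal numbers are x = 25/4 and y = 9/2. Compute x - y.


x = 25/4, y = 9/2
Converting to common denominator: 4
x = 25/4, y = 18/4
x - y = 25/4 - 9/2 = 7/4

7/4


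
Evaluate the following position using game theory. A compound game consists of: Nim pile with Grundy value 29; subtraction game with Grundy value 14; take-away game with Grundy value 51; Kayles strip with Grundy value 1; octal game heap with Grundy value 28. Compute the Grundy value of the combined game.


By the Sprague-Grundy theorem, the Grundy value of a sum of games is the XOR of individual Grundy values.
Nim pile: Grundy value = 29. Running XOR: 0 XOR 29 = 29
subtraction game: Grundy value = 14. Running XOR: 29 XOR 14 = 19
take-away game: Grundy value = 51. Running XOR: 19 XOR 51 = 32
Kayles strip: Grundy value = 1. Running XOR: 32 XOR 1 = 33
octal game heap: Grundy value = 28. Running XOR: 33 XOR 28 = 61
The combined Grundy value is 61.

61


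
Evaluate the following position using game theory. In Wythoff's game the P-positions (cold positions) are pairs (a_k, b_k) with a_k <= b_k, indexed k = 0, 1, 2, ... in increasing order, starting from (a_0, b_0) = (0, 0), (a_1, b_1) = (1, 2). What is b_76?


By Wythoff's theorem, a_k = floor(k * phi) and b_k = floor(k * phi^2) = a_k + k, where phi = (1 + sqrt(5))/2 is the golden ratio.
phi = (1 + sqrt(5))/2 = 1.618034
phi^2 = phi + 1 = 2.618034
k = 76
k * phi^2 = 76 * 2.618034 = 198.970583
b_76 = floor(k * phi^2) = 198 (check: a_76 + k = 122 + 76 = 198)

198


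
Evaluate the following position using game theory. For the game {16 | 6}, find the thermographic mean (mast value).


Game = {16 | 6}, a switch {a | b} with numbers a > b.
Its thermograph has left wall a - t and right wall b + t, which meet at t = (a - b)/2, where both equal (a + b)/2. So the mast (mean value) is at (a + b)/2.
Mean = (16 + (6))/2 = 22/2 = 11

11


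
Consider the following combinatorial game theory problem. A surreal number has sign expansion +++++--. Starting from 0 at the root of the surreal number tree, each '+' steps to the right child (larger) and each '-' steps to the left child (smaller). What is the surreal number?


Sign expansion: +++++--
Rule: track bounds (lo, hi), initially (-inf, +inf). On '+', the current value becomes lo and we move to the simplest number in (value, hi): value + 1 if hi = +inf, otherwise the midpoint (value + hi)/2. On '-', the current value becomes hi and we move to value - 1 if lo = -inf, otherwise the midpoint (lo + value)/2.
Start at 0.
Step 1: sign = +, move right. Bounds: (0, +inf). Value = 1
Step 2: sign = +, move right. Bounds: (1, +inf). Value = 2
Step 3: sign = +, move right. Bounds: (2, +inf). Value = 3
Step 4: sign = +, move right. Bounds: (3, +inf). Value = 4
Step 5: sign = +, move right. Bounds: (4, +inf). Value = 5
Step 6: sign = -, move left. Bounds: (4, 5). Value = 9/2
Step 7: sign = -, move left. Bounds: (4, 9/2). Value = 17/4
The surreal number with sign expansion +++++-- is 17/4.

17/4


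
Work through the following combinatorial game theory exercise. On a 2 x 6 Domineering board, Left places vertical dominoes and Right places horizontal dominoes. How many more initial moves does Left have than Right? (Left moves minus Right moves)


Board is 2 x 6 (rows x cols).
Left (vertical) placements: (rows-1) * cols = 1 * 6 = 6
Right (horizontal) placements: rows * (cols-1) = 2 * 5 = 10
Advantage = Left - Right = 6 - 10 = -4

-4


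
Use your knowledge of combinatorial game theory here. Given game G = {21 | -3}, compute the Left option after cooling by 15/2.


Original game: {21 | -3} (a switch {a | b} with a > b).
Cooling by t (for t below the temperature (a - b)/2 = 12) taxes each move by t: {a | b} cooled by t is {a - t | b + t}.
Cooling amount: t = 15/2
Cooled Left option: 21 - 15/2 = 27/2
Cooled Right option: -3 + 15/2 = 9/2
Cooled game: {27/2 | 9/2}
Left option = 27/2

27/2


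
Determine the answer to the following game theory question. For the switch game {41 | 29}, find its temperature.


The game is {41 | 29}, a switch {a | b} with numbers a > b.
Cooling {a | b} by t gives {a - t | b + t}, which stops being hot when a - t = b + t, i.e. at t = (a - b)/2. So the temperature of a switch is (a - b)/2.
Temperature = (Left option - Right option) / 2
= (41 - (29)) / 2
= 12 / 2
= 6

6


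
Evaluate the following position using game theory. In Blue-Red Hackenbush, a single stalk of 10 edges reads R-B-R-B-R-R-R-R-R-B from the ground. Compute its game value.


Edges (from ground): R-B-R-B-R-R-R-R-R-B
By Berlekamp's sign-expansion rule, a Blue-Red Hackenbush stalk has the value of the surreal number whose sign sequence is the edge sequence with B -> + and R -> -.
Sign sequence: -+-+-----+
Trace the sign expansion in the surreal number tree, starting from 0:
Edge 1: R (sign -) -> bounds (-inf, 0), value = -1
Edge 2: B (sign +) -> bounds (-1, 0), value = -1/2
Edge 3: R (sign -) -> bounds (-1, -1/2), value = -3/4
Edge 4: B (sign +) -> bounds (-3/4, -1/2), value = -5/8
Edge 5: R (sign -) -> bounds (-3/4, -5/8), value = -11/16
Edge 6: R (sign -) -> bounds (-3/4, -11/16), value = -23/32
Edge 7: R (sign -) -> bounds (-3/4, -23/32), value = -47/64
Edge 8: R (sign -) -> bounds (-3/4, -47/64), value = -95/128
Edge 9: R (sign -) -> bounds (-3/4, -95/128), value = -191/256
Edge 10: B (sign +) -> bounds (-191/256, -95/128), value = -381/512
Game value = -381/512

-381/512


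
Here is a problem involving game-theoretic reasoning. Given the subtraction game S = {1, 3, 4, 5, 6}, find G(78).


The subtraction set is S = {1, 3, 4, 5, 6}.
G(k) = mex{ G(k - s) : s in S, s <= k }. We compute iteratively: G(0) = 0.
G(1) = mex({0}) = 1
G(2) = mex({1}) = 0
G(3) = mex({0}) = 1
G(4) = mex({0, 1}) = 2
G(5) = mex({0, 1, 2}) = 3
G(6) = mex({0, 1, 3}) = 2
G(7) = mex({0, 1, 2}) = 3
G(8) = mex({0, 1, 2, 3}) = 4
G(9) = mex({1, 2, 3, 4}) = 0
G(10) = mex({0, 2, 3}) = 1
G(11) = mex({1, 2, 3, 4}) = 0
G(12) = mex({0, 2, 3, 4}) = 1
G(13) = mex({0, 1, 3, 4}) = 2
G(14) = mex({0, 1, 2, 4}) = 3
Observe that G(9)..G(14) = 0, 1, 0, 1, 2, 3 repeats G(0)..G(5) = 0, 1, 0, 1, 2, 3.
For k >= max(S) = 6, G(k) is determined by the previous 6 values G(k-6)..G(k-1); a window of 6 consecutive values has recurred shifted by 9, so by induction G(k + 9) = G(k) for all k >= 0: the sequence is periodic from the start with period 9.
One period: G(0..8) = 0, 1, 0, 1, 2, 3, 2, 3, 4.
78 mod 9 = 6, so G(78) = G(6) = 2.

2


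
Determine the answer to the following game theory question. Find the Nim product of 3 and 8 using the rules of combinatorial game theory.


Nim multiplication is bilinear over XOR: (u XOR v) * w = (u*w) XOR (v*w).
So we split each operand into its bit components and XOR the pairwise Nim products.
3 = 1 + 2 (as XOR of powers of 2).
8 = 8 (as XOR of powers of 2).
Using the standard Nim-product table on single bits:
  2*2 = 3,   2*4 = 8,   2*8 = 12,
  4*4 = 6,   4*8 = 11,  8*8 = 13,
and  1*x = x (identity), k*l = l*k (commutative).
Pairwise Nim products:
  1 * 8 = 8
  2 * 8 = 12
XOR them: 8 XOR 12 = 4.
Result: 3 * 8 = 4 (in Nim).

4


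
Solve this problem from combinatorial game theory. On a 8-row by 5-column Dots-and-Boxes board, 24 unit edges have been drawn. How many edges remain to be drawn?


Grid: 8 x 5 boxes, i.e. 9 rows and 6 columns of dots.
Horizontal edges: (rows + 1) * cols = 9 * 5 = 45
Vertical edges: rows * (cols + 1) = 8 * 6 = 48
Total edges: 45 + 48 = 93
Edges drawn: 24
Remaining: 93 - 24 = 69

69


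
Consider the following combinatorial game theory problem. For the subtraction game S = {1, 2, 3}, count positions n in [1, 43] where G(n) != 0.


Subtraction set S = {1, 2, 3}, so G(n) = n mod 4.
G(n) = 0 when n is a multiple of 4.
Multiples of 4 in [1, 43]: 10
N-positions (nonzero Grundy) = 43 - 10 = 33

33


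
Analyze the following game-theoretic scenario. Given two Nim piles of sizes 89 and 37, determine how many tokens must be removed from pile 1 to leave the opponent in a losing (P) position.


Piles: 89 and 37
Current XOR: 89 XOR 37 = 124 (non-zero, so this is an N-position).
To make the XOR zero, we need to find a move that balances the piles.
For pile 1 (size 89): target = 89 XOR 124 = 37
We reduce pile 1 from 89 to 37.
Tokens removed: 89 - 37 = 52
Verification: 37 XOR 37 = 0

52


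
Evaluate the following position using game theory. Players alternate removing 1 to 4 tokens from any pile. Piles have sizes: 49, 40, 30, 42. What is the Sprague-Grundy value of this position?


Subtraction set: {1, 2, 3, 4}
For this subtraction set, G(n) = n mod 5 (period = max + 1 = 5).
Pile 1 (size 49): G(49) = 49 mod 5 = 4
Pile 2 (size 40): G(40) = 40 mod 5 = 0
Pile 3 (size 30): G(30) = 30 mod 5 = 0
Pile 4 (size 42): G(42) = 42 mod 5 = 2
Total Grundy value = XOR of all: 4 XOR 0 XOR 0 XOR 2 = 6

6


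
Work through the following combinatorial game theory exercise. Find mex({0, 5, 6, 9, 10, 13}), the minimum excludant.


Set = {0, 5, 6, 9, 10, 13}
0 is in the set.
1 is NOT in the set. This is the mex.
mex = 1

1


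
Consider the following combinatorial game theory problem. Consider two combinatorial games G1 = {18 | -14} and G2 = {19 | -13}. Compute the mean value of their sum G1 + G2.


G1 = {18 | -14}, G2 = {19 | -13}
Each is a switch {a | b} with numbers a > b; its mean value is (a + b)/2, and mean value is additive over game sums: m(G1 + G2) = m(G1) + m(G2).
Mean of G1 = (18 + (-14))/2 = 4/2 = 2
Mean of G2 = (19 + (-13))/2 = 6/2 = 3
Mean of G1 + G2 = 2 + 3 = 5

5


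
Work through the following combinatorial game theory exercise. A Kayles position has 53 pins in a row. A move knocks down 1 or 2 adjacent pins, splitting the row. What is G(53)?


Kayles: a move removes 1 or 2 adjacent pins from a contiguous row.
Removing pins from a row of k leaves two independent rows (a, b) with a + b = k - 1 (one pin) or a + b = k - 2 (two pins); an end removal gives a = 0.
By Sprague-Grundy, G(k) = mex{ G(a) XOR G(b) } over all these splits. G(0) = 0.
G(1): splits (0,0):0^0=0 -> mex({0}) = 1
G(2): splits (0,1):0^1=1 (0,0):0^0=0 -> mex({0, 1}) = 2
G(3): splits (0,2):0^2=2 (1,1):1^1=0 (0,1):0^1=1 -> mex({0, 1, 2}) = 3
G(4): splits (0,3):0^3=3 (1,2):1^2=3 (0,2):0^2=2 (1,1):1^1=0 -> mex({0, 2, 3}) = 1
G(5): splits (0,4):0^1=1 (1,3):1^3=2 (2,2):2^2=0 (0,3):0^3=3 (1,2):1^2=3 -> mex({0, 1, 2, 3}) = 4
G(6) = mex({0, 1, 2, 4}) = 3
G(7) = mex({0, 1, 3, 4, 5}) = 2
G(8) = mex({0, 2, 3, 5, 6}) = 1
G(9) = mex({0, 1, 2, 3, 6, 7}) = 4
G(10) = mex({0, 1, 3, 4, 5, 7}) = 2
G(11) = mex({0, 1, 2, 3, 4, 5}) = 6
G(12) = mex({0, 1, 2, 3, 5, 6, 7}) = 4
G(13) = mex({0, 2, 3, 4, 6, 7}) = 1
G(14) = mex({0, 1, 4, 5, 6, 7}) = 2
G(15) = mex({0, 1, 2, 3, 4, 5, 6}) = 7
G(16) = mex({0, 2, 3, 5, 6, 7}) = 1
G(17) = mex({0, 1, 2, 3, 5, 6, 7}) = 4
G(18) = mex({0, 1, 2, 4, 5, 6}) = 3
G(19) = mex({0, 1, 3, 4, 5, 7}) = 2
G(20) = mex({0, 2, 3, 4, 5, 6, 7}) = 1
G(21) = mex({0, 1, 2, 3, 5, 6, 7}) = 4
G(22) = mex({0, 1, 2, 3, 4, 5, 7}) = 6
G(23) = mex({0, 1, 2, 3, 4, 5, 6}) = 7
G(24) = mex({0, 1, 2, 3, 5, 6, 7}) = 4
G(25) = mex({0, 2, 3, 4, 6, 7}) = 1
G(26) = mex({0, 1, 3, 4, 5, 6, 7}) = 2
G(27) = mex({0, 1, 2, 3, 4, 5, 6, 7}) = 8
G(28) = mex({0, 1, 2, 3, 4, 6, 7, 8}) = 5
G(29) = mex({0, 1, 2, 3, 5, 6, 7, 8, 9}) = 4
G(30) = mex({0, 1, 2, 3, 4, 5, 6, 9, 10}) = 7
G(31) = mex({0, 1, 3, 4, 5, 7, 10, 11}) = 2
G(32) = mex({0, 2, 3, 4, 5, 6, 7, 9, 11}) = 1
G(33) = mex({0, 1, 2, 3, 4, 5, 6, 7, 9, 12}) = 8
G(34) = mex({0, 1, 2, 3, 4, 5, 7, 8, 11, 12}) = 6
G(35) = mex({0, 1, 2, 3, 4, 5, 6, 8, 9, 10, 11}) = 7
G(36) = mex({0, 1, 2, 3, 5, 6, 7, 9, 10}) = 4
G(37) = mex({0, 2, 3, 4, 6, 7, 9, 10, 11, 12}) = 1
G(38) = mex({0, 1, 3, 4, 5, 6, 7, 9, 10, 11, 12}) = 2
G(39) = mex({0, 1, 2, 4, 5, 6, 7, 9, 10, 12, 14}) = 3
G(40) = mex({0, 2, 3, 4, 6, 7, 11, 12, 14}) = 1
G(41) = mex({0, 1, 2, 3, 5, 6, 7, 9, 10, 11, 12}) = 4
G(42) = mex({0, 1, 2, 3, 4, 5, 6, 9, 10}) = 7
G(43) = mex({0, 1, 3, 4, 5, 7, 9, 10, 12, 15}) = 2
G(44) = mex({0, 2, 3, 4, 5, 6, 7, 9, 10, 12, 15}) = 1
G(45) = mex({0, 1, 2, 3, 4, 5, 6, 7, 9, 10, 12, 14}) = 8
G(46) = mex({0, 1, 3, 4, 5, 7, 8, 11, 12, 14}) = 2
G(47) = mex({0, 1, 2, 3, 4, 5, 6, 8, 9, 10, 11, 12}) = 7
G(48) = mex({0, 1, 2, 3, 5, 6, 7, 9, 10}) = 4
G(49) = mex({0, 2, 3, 4, 6, 7, 9, 10, 11, 12, 15}) = 1
G(50) = mex({0, 1, 4, 5, 6, 7, 9, 11, 12, 14, 15}) = 2
G(51) = mex({0, 1, 2, 3, 4, 5, 6, 7, 9, 12, 14, 15}) = 8
G(52) = mex({0, 2, 3, 4, 5, 6, 7, 8, 11, 12, 15}) = 1
G(53) = mex({0, 1, 2, 3, 5, 6, 7, 8, 9, 10, 11, 12}) = 4
Therefore G(53) = 4.

4


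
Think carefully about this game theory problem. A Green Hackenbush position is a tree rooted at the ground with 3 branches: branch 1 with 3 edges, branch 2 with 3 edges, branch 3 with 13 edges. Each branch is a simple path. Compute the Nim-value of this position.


The tree has 3 branches from the ground vertex.
In Green Hackenbush, the Nim-value of a simple path of length k is k.
Branch 1: length 3, Nim-value = 3
Branch 2: length 3, Nim-value = 3
Branch 3: length 13, Nim-value = 13
Total Nim-value = XOR of all branch values:
0 XOR 3 = 3
3 XOR 3 = 0
0 XOR 13 = 13
Nim-value of the tree = 13

13


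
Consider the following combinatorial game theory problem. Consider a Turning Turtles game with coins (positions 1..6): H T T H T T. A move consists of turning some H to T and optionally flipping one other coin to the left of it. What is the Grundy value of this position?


Coins: H T T H T T
Key fact: a single head at position k behaves exactly like a Nim heap of size k (turning it to T and optionally flipping a coin at j < k corresponds to moving the heap from k to j, or to 0), and heads combine as a disjunctive sum (two heads at the same place would cancel, matching j XOR j = 0). So the Nim-value is the XOR of the 1-indexed positions of the heads.
Face-up positions (1-indexed): [1, 4]
XOR 0 with 1: 0 XOR 1 = 1
XOR 1 with 4: 1 XOR 4 = 5
Nim-value = 5

5


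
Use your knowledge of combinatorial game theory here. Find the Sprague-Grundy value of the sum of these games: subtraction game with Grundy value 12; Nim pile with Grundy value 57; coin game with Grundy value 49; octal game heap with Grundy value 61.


By the Sprague-Grundy theorem, the Grundy value of a sum of games is the XOR of individual Grundy values.
subtraction game: Grundy value = 12. Running XOR: 0 XOR 12 = 12
Nim pile: Grundy value = 57. Running XOR: 12 XOR 57 = 53
coin game: Grundy value = 49. Running XOR: 53 XOR 49 = 4
octal game heap: Grundy value = 61. Running XOR: 4 XOR 61 = 57
The combined Grundy value is 57.

57


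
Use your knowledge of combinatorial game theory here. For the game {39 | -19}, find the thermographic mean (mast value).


Game = {39 | -19}, a switch {a | b} with numbers a > b.
Its thermograph has left wall a - t and right wall b + t, which meet at t = (a - b)/2, where both equal (a + b)/2. So the mast (mean value) is at (a + b)/2.
Mean = (39 + (-19))/2 = 20/2 = 10

10


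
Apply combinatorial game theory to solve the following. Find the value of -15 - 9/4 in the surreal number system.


x = -15, y = 9/4
Converting to common denominator: 4
x = -60/4, y = 9/4
x - y = -15 - 9/4 = -69/4

-69/4


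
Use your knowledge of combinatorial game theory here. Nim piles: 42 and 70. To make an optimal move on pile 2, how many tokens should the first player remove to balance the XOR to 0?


Piles: 42 and 70
Current XOR: 42 XOR 70 = 108 (non-zero, so this is an N-position).
To make the XOR zero, we need to find a move that balances the piles.
For pile 2 (size 70): target = 70 XOR 108 = 42
We reduce pile 2 from 70 to 42.
Tokens removed: 70 - 42 = 28
Verification: 42 XOR 42 = 0

28


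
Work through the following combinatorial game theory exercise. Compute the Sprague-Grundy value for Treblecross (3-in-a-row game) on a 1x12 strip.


Treblecross: place X on empty cells; 3-in-a-row wins.
Playing within two cells of an existing X lets the opponent win at once, so sensible play treats the cells i-2..i+2 around each X as dead. The player left with no safe cell loses, so this is a normal-play take-away game on strips of safe cells.
Placing X at cell i (0-indexed) of a strip of k safe cells leaves independent strips of sizes max(0, i-2) and max(0, k-i-3). Hence G(k) = mex{ G(max(0,i-2)) XOR G(max(0,k-i-3)) : 0 <= i < k }, with G(0) = 0.
G(1): splits (0,0):0^0=0 -> mex({0}) = 1
G(2): splits (0,0):0^0=0 -> mex({0}) = 1
G(3): splits (0,0):0^0=0 -> mex({0}) = 1
G(4): splits (0,1):0^1=1 (0,0):0^0=0 -> mex({0, 1}) = 2
G(5): splits (0,2):0^1=1 (0,1):0^1=1 (0,0):0^0=0 -> mex({0, 1}) = 2
G(6) = mex({1}) = 0
G(7) = mex({0, 1, 2}) = 3
G(8) = mex({0, 1, 2}) = 3
G(9) = mex({0, 2}) = 1
G(10) = mex({0, 2, 3}) = 1
G(11) = mex({0, 3}) = 1
G(12) = mex({1, 3}) = 0
Therefore G(12) = 0.

0


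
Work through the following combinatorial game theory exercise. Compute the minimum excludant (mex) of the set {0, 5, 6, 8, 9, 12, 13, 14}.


Set = {0, 5, 6, 8, 9, 12, 13, 14}
0 is in the set.
1 is NOT in the set. This is the mex.
mex = 1

1


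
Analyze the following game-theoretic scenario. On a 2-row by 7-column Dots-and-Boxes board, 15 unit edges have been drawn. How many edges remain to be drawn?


Grid: 2 x 7 boxes, i.e. 3 rows and 8 columns of dots.
Horizontal edges: (rows + 1) * cols = 3 * 7 = 21
Vertical edges: rows * (cols + 1) = 2 * 8 = 16
Total edges: 21 + 16 = 37
Edges drawn: 15
Remaining: 37 - 15 = 22

22


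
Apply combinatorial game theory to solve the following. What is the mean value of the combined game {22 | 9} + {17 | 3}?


G1 = {22 | 9}, G2 = {17 | 3}
Each is a switch {a | b} with numbers a > b; its mean value is (a + b)/2, and mean value is additive over game sums: m(G1 + G2) = m(G1) + m(G2).
Mean of G1 = (22 + (9))/2 = 31/2 = 31/2
Mean of G2 = (17 + (3))/2 = 20/2 = 10
Mean of G1 + G2 = 31/2 + 10 = 51/2

51/2


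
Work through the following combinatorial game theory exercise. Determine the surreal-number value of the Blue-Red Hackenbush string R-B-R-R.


Edges (from ground): R-B-R-R
By Berlekamp's sign-expansion rule, a Blue-Red Hackenbush stalk has the value of the surreal number whose sign sequence is the edge sequence with B -> + and R -> -.
Sign sequence: -+--
Trace the sign expansion in the surreal number tree, starting from 0:
Edge 1: R (sign -) -> bounds (-inf, 0), value = -1
Edge 2: B (sign +) -> bounds (-1, 0), value = -1/2
Edge 3: R (sign -) -> bounds (-1, -1/2), value = -3/4
Edge 4: R (sign -) -> bounds (-1, -3/4), value = -7/8
Game value = -7/8

-7/8


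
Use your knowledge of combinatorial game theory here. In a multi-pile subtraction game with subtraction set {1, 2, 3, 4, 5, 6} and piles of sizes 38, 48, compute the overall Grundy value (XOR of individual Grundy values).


Subtraction set: {1, 2, 3, 4, 5, 6}
For this subtraction set, G(n) = n mod 7 (period = max + 1 = 7).
Pile 1 (size 38): G(38) = 38 mod 7 = 3
Pile 2 (size 48): G(48) = 48 mod 7 = 6
Total Grundy value = XOR of all: 3 XOR 6 = 5

5


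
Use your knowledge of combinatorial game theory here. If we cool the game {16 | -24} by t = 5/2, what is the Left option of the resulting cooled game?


Original game: {16 | -24} (a switch {a | b} with a > b).
Cooling by t (for t below the temperature (a - b)/2 = 20) taxes each move by t: {a | b} cooled by t is {a - t | b + t}.
Cooling amount: t = 5/2
Cooled Left option: 16 - 5/2 = 27/2
Cooled Right option: -24 + 5/2 = -43/2
Cooled game: {27/2 | -43/2}
Left option = 27/2

27/2


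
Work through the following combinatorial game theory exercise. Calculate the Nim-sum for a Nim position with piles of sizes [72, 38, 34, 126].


We need the XOR (exclusive or) of all pile sizes.
After XOR-ing pile 1 (size 72): 0 XOR 72 = 72
After XOR-ing pile 2 (size 38): 72 XOR 38 = 110
After XOR-ing pile 3 (size 34): 110 XOR 34 = 76
After XOR-ing pile 4 (size 126): 76 XOR 126 = 50
The Nim-value of this position is 50.

50


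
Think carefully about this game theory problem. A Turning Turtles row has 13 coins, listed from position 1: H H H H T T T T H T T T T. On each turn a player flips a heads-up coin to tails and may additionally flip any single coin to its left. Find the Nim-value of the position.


Coins: H H H H T T T T H T T T T
Key fact: a single head at position k behaves exactly like a Nim heap of size k (turning it to T and optionally flipping a coin at j < k corresponds to moving the heap from k to j, or to 0), and heads combine as a disjunctive sum (two heads at the same place would cancel, matching j XOR j = 0). So the Nim-value is the XOR of the 1-indexed positions of the heads.
Face-up positions (1-indexed): [1, 2, 3, 4, 9]
XOR 0 with 1: 0 XOR 1 = 1
XOR 1 with 2: 1 XOR 2 = 3
XOR 3 with 3: 3 XOR 3 = 0
XOR 0 with 4: 0 XOR 4 = 4
XOR 4 with 9: 4 XOR 9 = 13
Nim-value = 13

13


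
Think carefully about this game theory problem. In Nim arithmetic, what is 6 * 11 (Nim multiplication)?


Nim multiplication is bilinear over XOR: (u XOR v) * w = (u*w) XOR (v*w).
So we split each operand into its bit components and XOR the pairwise Nim products.
6 = 2 + 4 (as XOR of powers of 2).
11 = 1 + 2 + 8 (as XOR of powers of 2).
Using the standard Nim-product table on single bits:
  2*2 = 3,   2*4 = 8,   2*8 = 12,
  4*4 = 6,   4*8 = 11,  8*8 = 13,
and  1*x = x (identity), k*l = l*k (commutative).
Pairwise Nim products:
  2 * 1 = 2
  2 * 2 = 3
  2 * 8 = 12
  4 * 1 = 4
  4 * 2 = 8
  4 * 8 = 11
XOR them: 2 XOR 3 XOR 12 XOR 4 XOR 8 XOR 11 = 10.
Result: 6 * 11 = 10 (in Nim).

10


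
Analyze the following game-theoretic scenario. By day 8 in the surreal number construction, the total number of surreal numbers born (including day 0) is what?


Day 0: {|} = 0 is born. Count = 1.
Day n: the number of surreal numbers born by day n is 2^(n+1) - 1.
By day 0: 2^1 - 1 = 1
By day 1: 2^2 - 1 = 3
By day 2: 2^3 - 1 = 7
By day 3: 2^4 - 1 = 15
By day 4: 2^5 - 1 = 31
By day 5: 2^6 - 1 = 63
By day 6: 2^7 - 1 = 127
By day 7: 2^8 - 1 = 255
By day 8: 2^9 - 1 = 511
By day 8: 511 surreal numbers.

511


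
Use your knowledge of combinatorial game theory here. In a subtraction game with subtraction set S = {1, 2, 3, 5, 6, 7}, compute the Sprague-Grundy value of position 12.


The subtraction set is S = {1, 2, 3, 5, 6, 7}.
G(k) = mex{ G(k - s) : s in S, s <= k }. We compute iteratively: G(0) = 0.
G(1) = mex({0}) = 1
G(2) = mex({0, 1}) = 2
G(3) = mex({0, 1, 2}) = 3
G(4) = mex({1, 2, 3}) = 0
G(5) = mex({0, 2, 3}) = 1
G(6) = mex({0, 1, 3}) = 2
G(7) = mex({0, 1, 2}) = 3
G(8) = mex({1, 2, 3}) = 0
G(9) = mex({0, 2, 3}) = 1
G(10) = mex({0, 1, 3}) = 2
Observe that G(4)..G(10) = 0, 1, 2, 3, 0, 1, 2 repeats G(0)..G(6) = 0, 1, 2, 3, 0, 1, 2.
For k >= max(S) = 7, G(k) is determined by the previous 7 values G(k-7)..G(k-1); a window of 7 consecutive values has recurred shifted by 4, so by induction G(k + 4) = G(k) for all k >= 0: the sequence is periodic from the start with period 4.
One period: G(0..3) = 0, 1, 2, 3.
12 mod 4 = 0, so G(12) = G(0) = 0.

0


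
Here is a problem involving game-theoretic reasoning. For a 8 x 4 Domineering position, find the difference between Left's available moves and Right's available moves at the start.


Board is 8 x 4 (rows x cols).
Left (vertical) placements: (rows-1) * cols = 7 * 4 = 28
Right (horizontal) placements: rows * (cols-1) = 8 * 3 = 24
Advantage = Left - Right = 28 - 24 = 4

4


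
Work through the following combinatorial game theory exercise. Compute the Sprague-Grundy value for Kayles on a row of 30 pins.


Kayles: a move removes 1 or 2 adjacent pins from a contiguous row.
Removing pins from a row of k leaves two independent rows (a, b) with a + b = k - 1 (one pin) or a + b = k - 2 (two pins); an end removal gives a = 0.
By Sprague-Grundy, G(k) = mex{ G(a) XOR G(b) } over all these splits. G(0) = 0.
G(1): splits (0,0):0^0=0 -> mex({0}) = 1
G(2): splits (0,1):0^1=1 (0,0):0^0=0 -> mex({0, 1}) = 2
G(3): splits (0,2):0^2=2 (1,1):1^1=0 (0,1):0^1=1 -> mex({0, 1, 2}) = 3
G(4): splits (0,3):0^3=3 (1,2):1^2=3 (0,2):0^2=2 (1,1):1^1=0 -> mex({0, 2, 3}) = 1
G(5): splits (0,4):0^1=1 (1,3):1^3=2 (2,2):2^2=0 (0,3):0^3=3 (1,2):1^2=3 -> mex({0, 1, 2, 3}) = 4
G(6) = mex({0, 1, 2, 4}) = 3
G(7) = mex({0, 1, 3, 4, 5}) = 2
G(8) = mex({0, 2, 3, 5, 6}) = 1
G(9) = mex({0, 1, 2, 3, 6, 7}) = 4
G(10) = mex({0, 1, 3, 4, 5, 7}) = 2
G(11) = mex({0, 1, 2, 3, 4, 5}) = 6
G(12) = mex({0, 1, 2, 3, 5, 6, 7}) = 4
G(13) = mex({0, 2, 3, 4, 6, 7}) = 1
G(14) = mex({0, 1, 4, 5, 6, 7}) = 2
G(15) = mex({0, 1, 2, 3, 4, 5, 6}) = 7
G(16) = mex({0, 2, 3, 5, 6, 7}) = 1
G(17) = mex({0, 1, 2, 3, 5, 6, 7}) = 4
G(18) = mex({0, 1, 2, 4, 5, 6}) = 3
G(19) = mex({0, 1, 3, 4, 5, 7}) = 2
G(20) = mex({0, 2, 3, 4, 5, 6, 7}) = 1
G(21) = mex({0, 1, 2, 3, 5, 6, 7}) = 4
G(22) = mex({0, 1, 2, 3, 4, 5, 7}) = 6
G(23) = mex({0, 1, 2, 3, 4, 5, 6}) = 7
G(24) = mex({0, 1, 2, 3, 5, 6, 7}) = 4
G(25) = mex({0, 2, 3, 4, 6, 7}) = 1
G(26) = mex({0, 1, 3, 4, 5, 6, 7}) = 2
G(27) = mex({0, 1, 2, 3, 4, 5, 6, 7}) = 8
G(28) = mex({0, 1, 2, 3, 4, 6, 7, 8}) = 5
G(29) = mex({0, 1, 2, 3, 5, 6, 7, 8, 9}) = 4
G(30) = mex({0, 1, 2, 3, 4, 5, 6, 9, 10}) = 7
Therefore G(30) = 7.

7


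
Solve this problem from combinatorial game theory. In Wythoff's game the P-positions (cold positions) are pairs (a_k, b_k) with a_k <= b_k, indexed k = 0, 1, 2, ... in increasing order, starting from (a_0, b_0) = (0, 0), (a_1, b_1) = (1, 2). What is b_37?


By Wythoff's theorem, a_k = floor(k * phi) and b_k = floor(k * phi^2) = a_k + k, where phi = (1 + sqrt(5))/2 is the golden ratio.
phi = (1 + sqrt(5))/2 = 1.618034
phi^2 = phi + 1 = 2.618034
k = 37
k * phi^2 = 37 * 2.618034 = 96.867258
b_37 = floor(k * phi^2) = 96 (check: a_37 + k = 59 + 37 = 96)

96


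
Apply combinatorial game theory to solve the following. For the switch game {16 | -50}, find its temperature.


The game is {16 | -50}, a switch {a | b} with numbers a > b.
Cooling {a | b} by t gives {a - t | b + t}, which stops being hot when a - t = b + t, i.e. at t = (a - b)/2. So the temperature of a switch is (a - b)/2.
Temperature = (Left option - Right option) / 2
= (16 - (-50)) / 2
= 66 / 2
= 33

33


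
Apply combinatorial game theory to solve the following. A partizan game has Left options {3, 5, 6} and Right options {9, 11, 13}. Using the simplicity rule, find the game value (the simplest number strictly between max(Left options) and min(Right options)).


Left options: {3, 5, 6}, max = 6
Right options: {9, 11, 13}, min = 9
All options are numbers and max(Left) < min(Right), so by the simplicity theorem the value is the simplest (earliest-born) number strictly between 6 and 9.
Integers 7 through 8 all lie strictly between 6 and 9.
Among integers, the simplest (lowest birthday = smallest |n|; 0 is born on day 0, +-n on day n) is 7.
No non-integer in the interval can be simpler: if x is a non-integer in the interval, then floor(x) or ceil(x) also lies in the interval (the interval contains an integer), and both are proper prefixes of x's sign expansion, i.e. born earlier. So the game value is 7.
Game value = 7

7


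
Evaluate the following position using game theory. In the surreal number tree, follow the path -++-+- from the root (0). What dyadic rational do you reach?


Sign expansion: -++-+-
Rule: track bounds (lo, hi), initially (-inf, +inf). On '+', the current value becomes lo and we move to the simplest number in (value, hi): value + 1 if hi = +inf, otherwise the midpoint (value + hi)/2. On '-', the current value becomes hi and we move to value - 1 if lo = -inf, otherwise the midpoint (lo + value)/2.
Start at 0.
Step 1: sign = -, move left. Bounds: (-inf, 0). Value = -1
Step 2: sign = +, move right. Bounds: (-1, 0). Value = -1/2
Step 3: sign = +, move right. Bounds: (-1/2, 0). Value = -1/4
Step 4: sign = -, move left. Bounds: (-1/2, -1/4). Value = -3/8
Step 5: sign = +, move right. Bounds: (-3/8, -1/4). Value = -5/16
Step 6: sign = -, move left. Bounds: (-3/8, -5/16). Value = -11/32
The surreal number with sign expansion -++-+- is -11/32.

-11/32


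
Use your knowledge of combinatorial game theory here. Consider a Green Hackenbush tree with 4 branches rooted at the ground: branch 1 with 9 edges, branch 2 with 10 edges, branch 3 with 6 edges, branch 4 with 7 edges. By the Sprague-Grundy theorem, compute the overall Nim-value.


The tree has 4 branches from the ground vertex.
In Green Hackenbush, the Nim-value of a simple path of length k is k.
Branch 1: length 9, Nim-value = 9
Branch 2: length 10, Nim-value = 10
Branch 3: length 6, Nim-value = 6
Branch 4: length 7, Nim-value = 7
Total Nim-value = XOR of all branch values:
0 XOR 9 = 9
9 XOR 10 = 3
3 XOR 6 = 5
5 XOR 7 = 2
Nim-value of the tree = 2

2


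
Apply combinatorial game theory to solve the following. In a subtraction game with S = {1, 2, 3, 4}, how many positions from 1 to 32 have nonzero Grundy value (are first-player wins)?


Subtraction set S = {1, 2, 3, 4}, so G(n) = n mod 5.
G(n) = 0 when n is a multiple of 5.
Multiples of 5 in [1, 32]: 6
N-positions (nonzero Grundy) = 32 - 6 = 26

26


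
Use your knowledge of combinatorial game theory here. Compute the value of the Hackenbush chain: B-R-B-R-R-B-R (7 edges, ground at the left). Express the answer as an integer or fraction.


Edges (from ground): B-R-B-R-R-B-R
By Berlekamp's sign-expansion rule, a Blue-Red Hackenbush stalk has the value of the surreal number whose sign sequence is the edge sequence with B -> + and R -> -.
Sign sequence: +-+--+-
Trace the sign expansion in the surreal number tree, starting from 0:
Edge 1: B (sign +) -> bounds (0, +inf), value = 1
Edge 2: R (sign -) -> bounds (0, 1), value = 1/2
Edge 3: B (sign +) -> bounds (1/2, 1), value = 3/4
Edge 4: R (sign -) -> bounds (1/2, 3/4), value = 5/8
Edge 5: R (sign -) -> bounds (1/2, 5/8), value = 9/16
Edge 6: B (sign +) -> bounds (9/16, 5/8), value = 19/32
Edge 7: R (sign -) -> bounds (9/16, 19/32), value = 37/64
Game value = 37/64

37/64


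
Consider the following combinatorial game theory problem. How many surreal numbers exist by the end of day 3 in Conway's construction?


Day 0: {|} = 0 is born. Count = 1.
Day n: the number of surreal numbers born by day n is 2^(n+1) - 1.
By day 0: 2^1 - 1 = 1
By day 1: 2^2 - 1 = 3
By day 2: 2^3 - 1 = 7
By day 3: 2^4 - 1 = 15
By day 3: 15 surreal numbers.

15


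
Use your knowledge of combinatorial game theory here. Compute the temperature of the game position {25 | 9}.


The game is {25 | 9}, a switch {a | b} with numbers a > b.
Cooling {a | b} by t gives {a - t | b + t}, which stops being hot when a - t = b + t, i.e. at t = (a - b)/2. So the temperature of a switch is (a - b)/2.
Temperature = (Left option - Right option) / 2
= (25 - (9)) / 2
= 16 / 2
= 8

8


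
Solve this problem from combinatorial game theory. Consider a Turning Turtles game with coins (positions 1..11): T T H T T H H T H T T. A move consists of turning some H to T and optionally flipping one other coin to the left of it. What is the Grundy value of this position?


Coins: T T H T T H H T H T T
Key fact: a single head at position k behaves exactly like a Nim heap of size k (turning it to T and optionally flipping a coin at j < k corresponds to moving the heap from k to j, or to 0), and heads combine as a disjunctive sum (two heads at the same place would cancel, matching j XOR j = 0). So the Nim-value is the XOR of the 1-indexed positions of the heads.
Face-up positions (1-indexed): [3, 6, 7, 9]
XOR 0 with 3: 0 XOR 3 = 3
XOR 3 with 6: 3 XOR 6 = 5
XOR 5 with 7: 5 XOR 7 = 2
XOR 2 with 9: 2 XOR 9 = 11
Nim-value = 11

11


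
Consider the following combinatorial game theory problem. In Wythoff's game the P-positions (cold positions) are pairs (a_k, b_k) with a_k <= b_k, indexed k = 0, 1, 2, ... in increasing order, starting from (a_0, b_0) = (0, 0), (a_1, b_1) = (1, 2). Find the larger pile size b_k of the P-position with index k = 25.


By Wythoff's theorem, a_k = floor(k * phi) and b_k = floor(k * phi^2) = a_k + k, where phi = (1 + sqrt(5))/2 is the golden ratio.
phi = (1 + sqrt(5))/2 = 1.618034
phi^2 = phi + 1 = 2.618034
k = 25
k * phi^2 = 25 * 2.618034 = 65.450850
b_25 = floor(k * phi^2) = 65 (check: a_25 + k = 40 + 25 = 65)

65


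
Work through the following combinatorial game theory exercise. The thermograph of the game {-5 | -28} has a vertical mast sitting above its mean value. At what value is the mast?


Game = {-5 | -28}, a switch {a | b} with numbers a > b.
Its thermograph has left wall a - t and right wall b + t, which meet at t = (a - b)/2, where both equal (a + b)/2. So the mast (mean value) is at (a + b)/2.
Mean = (-5 + (-28))/2 = -33/2 = -33/2

-33/2


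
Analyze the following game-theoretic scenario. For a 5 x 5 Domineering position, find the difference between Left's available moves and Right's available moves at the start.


Board is 5 x 5 (rows x cols).
Left (vertical) placements: (rows-1) * cols = 4 * 5 = 20
Right (horizontal) placements: rows * (cols-1) = 5 * 4 = 20
Advantage = Left - Right = 20 - 20 = 0

0


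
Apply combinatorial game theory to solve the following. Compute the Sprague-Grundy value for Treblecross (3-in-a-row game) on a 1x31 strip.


Treblecross: place X on empty cells; 3-in-a-row wins.
Playing within two cells of an existing X lets the opponent win at once, so sensible play treats the cells i-2..i+2 around each X as dead. The player left with no safe cell loses, so this is a normal-play take-away game on strips of safe cells.
Placing X at cell i (0-indexed) of a strip of k safe cells leaves independent strips of sizes max(0, i-2) and max(0, k-i-3). Hence G(k) = mex{ G(max(0,i-2)) XOR G(max(0,k-i-3)) : 0 <= i < k }, with G(0) = 0.
G(1): splits (0,0):0^0=0 -> mex({0}) = 1
G(2): splits (0,0):0^0=0 -> mex({0}) = 1
G(3): splits (0,0):0^0=0 -> mex({0}) = 1
G(4): splits (0,1):0^1=1 (0,0):0^0=0 -> mex({0, 1}) = 2
G(5): splits (0,2):0^1=1 (0,1):0^1=1 (0,0):0^0=0 -> mex({0, 1}) = 2
G(6) = mex({1}) = 0
G(7) = mex({0, 1, 2}) = 3
G(8) = mex({0, 1, 2}) = 3
G(9) = mex({0, 2}) = 1
G(10) = mex({0, 2, 3}) = 1
G(11) = mex({0, 3}) = 1
G(12) = mex({1, 3}) = 0
G(13) = mex({0, 1, 2, 3}) = 4
G(14) = mex({0, 1, 2}) = 3
G(15) = mex({0, 1, 2}) = 3
G(16) = mex({0, 1, 2, 4}) = 3
G(17) = mex({0, 1, 3, 4}) = 2
G(18) = mex({0, 1, 3, 4}) = 2
G(19) = mex({0, 1, 3, 5}) = 2
G(20) = mex({0, 1, 2, 3, 5}) = 4
G(21) = mex({0, 1, 2, 3, 5}) = 4
G(22) = mex({1, 2, 6}) = 0
G(23) = mex({0, 1, 2, 3, 4, 6}) = 5
G(24) = mex({0, 1, 2, 3, 4}) = 5
G(25) = mex({0, 1, 3, 4, 7}) = 2
G(26) = mex({0, 1, 3, 4, 5, 7}) = 2
G(27) = mex({0, 1, 3, 5}) = 2
G(28) = mex({0, 1, 2, 5}) = 3
G(29) = mex({0, 1, 2, 4, 5, 6}) = 3
G(30) = mex({1, 2, 4, 6}) = 0
G(31) = mex({0, 1, 2, 3, 4, 6}) = 5
Therefore G(31) = 5.

5


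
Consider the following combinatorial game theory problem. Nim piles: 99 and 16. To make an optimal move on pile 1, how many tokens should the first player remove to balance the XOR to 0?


Piles: 99 and 16
Current XOR: 99 XOR 16 = 115 (non-zero, so this is an N-position).
To make the XOR zero, we need to find a move that balances the piles.
For pile 1 (size 99): target = 99 XOR 115 = 16
We reduce pile 1 from 99 to 16.
Tokens removed: 99 - 16 = 83
Verification: 16 XOR 16 = 0

83


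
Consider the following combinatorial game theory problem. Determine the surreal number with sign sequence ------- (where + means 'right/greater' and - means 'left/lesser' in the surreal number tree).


Sign expansion: -------
Rule: track bounds (lo, hi), initially (-inf, +inf). On '+', the current value becomes lo and we move to the simplest number in (value, hi): value + 1 if hi = +inf, otherwise the midpoint (value + hi)/2. On '-', the current value becomes hi and we move to value - 1 if lo = -inf, otherwise the midpoint (lo + value)/2.
Start at 0.
Step 1: sign = -, move left. Bounds: (-inf, 0). Value = -1
Step 2: sign = -, move left. Bounds: (-inf, -1). Value = -2
Step 3: sign = -, move left. Bounds: (-inf, -2). Value = -3
Step 4: sign = -, move left. Bounds: (-inf, -3). Value = -4
Step 5: sign = -, move left. Bounds: (-inf, -4). Value = -5
Step 6: sign = -, move left. Bounds: (-inf, -5). Value = -6
Step 7: sign = -, move left. Bounds: (-inf, -6). Value = -7
The surreal number with sign expansion ------- is -7.

-7


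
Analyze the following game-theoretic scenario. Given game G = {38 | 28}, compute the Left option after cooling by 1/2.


Original game: {38 | 28} (a switch {a | b} with a > b).
Cooling by t (for t below the temperature (a - b)/2 = 5) taxes each move by t: {a | b} cooled by t is {a - t | b + t}.
Cooling amount: t = 1/2
Cooled Left option: 38 - 1/2 = 75/2
Cooled Right option: 28 + 1/2 = 57/2
Cooled game: {75/2 | 57/2}
Left option = 75/2

75/2


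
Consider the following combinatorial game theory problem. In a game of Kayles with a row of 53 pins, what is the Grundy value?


Kayles: a move removes 1 or 2 adjacent pins from a contiguous row.
Removing pins from a row of k leaves two independent rows (a, b) with a + b = k - 1 (one pin) or a + b = k - 2 (two pins); an end removal gives a = 0.
By Sprague-Grundy, G(k) = mex{ G(a) XOR G(b) } over all these splits. G(0) = 0.
G(1): splits (0,0):0^0=0 -> mex({0}) = 1
G(2): splits (0,1):0^1=1 (0,0):0^0=0 -> mex({0, 1}) = 2
G(3): splits (0,2):0^2=2 (1,1):1^1=0 (0,1):0^1=1 -> mex({0, 1, 2}) = 3
G(4): splits (0,3):0^3=3 (1,2):1^2=3 (0,2):0^2=2 (1,1):1^1=0 -> mex({0, 2, 3}) = 1
G(5): splits (0,4):0^1=1 (1,3):1^3=2 (2,2):2^2=0 (0,3):0^3=3 (1,2):1^2=3 -> mex({0, 1, 2, 3}) = 4
G(6) = mex({0, 1, 2, 4}) = 3
G(7) = mex({0, 1, 3, 4, 5}) = 2
G(8) = mex({0, 2, 3, 5, 6}) = 1
G(9) = mex({0, 1, 2, 3, 6, 7}) = 4
G(10) = mex({0, 1, 3, 4, 5, 7}) = 2
G(11) = mex({0, 1, 2, 3, 4, 5}) = 6
G(12) = mex({0, 1, 2, 3, 5, 6, 7}) = 4
G(13) = mex({0, 2, 3, 4, 6, 7}) = 1
G(14) = mex({0, 1, 4, 5, 6, 7}) = 2
G(15) = mex({0, 1, 2, 3, 4, 5, 6}) = 7
G(16) = mex({0, 2, 3, 5, 6, 7}) = 1
G(17) = mex({0, 1, 2, 3, 5, 6, 7}) = 4
G(18) = mex({0, 1, 2, 4, 5, 6}) = 3
G(19) = mex({0, 1, 3, 4, 5, 7}) = 2
G(20) = mex({0, 2, 3, 4, 5, 6, 7}) = 1
G(21) = mex({0, 1, 2, 3, 5, 6, 7}) = 4
G(22) = mex({0, 1, 2, 3, 4, 5, 7}) = 6
G(23) = mex({0, 1, 2, 3, 4, 5, 6}) = 7
G(24) = mex({0, 1, 2, 3, 5, 6, 7}) = 4
G(25) = mex({0, 2, 3, 4, 6, 7}) = 1
G(26) = mex({0, 1, 3, 4, 5, 6, 7}) = 2
G(27) = mex({0, 1, 2, 3, 4, 5, 6, 7}) = 8
G(28) = mex({0, 1, 2, 3, 4, 6, 7, 8}) = 5
G(29) = mex({0, 1, 2, 3, 5, 6, 7, 8, 9}) = 4
G(30) = mex({0, 1, 2, 3, 4, 5, 6, 9, 10}) = 7
G(31) = mex({0, 1, 3, 4, 5, 7, 10, 11}) = 2
G(32) = mex({0, 2, 3, 4, 5, 6, 7, 9, 11}) = 1
G(33) = mex({0, 1, 2, 3, 4, 5, 6, 7, 9, 12}) = 8
G(34) = mex({0, 1, 2, 3, 4, 5, 7, 8, 11, 12}) = 6
G(35) = mex({0, 1, 2, 3, 4, 5, 6, 8, 9, 10, 11}) = 7
G(36) = mex({0, 1, 2, 3, 5, 6, 7, 9, 10}) = 4
G(37) = mex({0, 2, 3, 4, 6, 7, 9, 10, 11, 12}) = 1
G(38) = mex({0, 1, 3, 4, 5, 6, 7, 9, 10, 11, 12}) = 2
G(39) = mex({0, 1, 2, 4, 5, 6, 7, 9, 10, 12, 14}) = 3
G(40) = mex({0, 2, 3, 4, 6, 7, 11, 12, 14}) = 1
G(41) = mex({0, 1, 2, 3, 5, 6, 7, 9, 10, 11, 12}) = 4
G(42) = mex({0, 1, 2, 3, 4, 5, 6, 9, 10}) = 7
G(43) = mex({0, 1, 3, 4, 5, 7, 9, 10, 12, 15}) = 2
G(44) = mex({0, 2, 3, 4, 5, 6, 7, 9, 10, 12, 15}) = 1
G(45) = mex({0, 1, 2, 3, 4, 5, 6, 7, 9, 10, 12, 14}) = 8
G(46) = mex({0, 1, 3, 4, 5, 7, 8, 11, 12, 14}) = 2
G(47) = mex({0, 1, 2, 3, 4, 5, 6, 8, 9, 10, 11, 12}) = 7
G(48) = mex({0, 1, 2, 3, 5, 6, 7, 9, 10}) = 4
G(49) = mex({0, 2, 3, 4, 6, 7, 9, 10, 11, 12, 15}) = 1
G(50) = mex({0, 1, 4, 5, 6, 7, 9, 11, 12, 14, 15}) = 2
G(51) = mex({0, 1, 2, 3, 4, 5, 6, 7, 9, 12, 14, 15}) = 8
G(52) = mex({0, 2, 3, 4, 5, 6, 7, 8, 11, 12, 15}) = 1
G(53) = mex({0, 1, 2, 3, 5, 6, 7, 8, 9, 10, 11, 12}) = 4
Therefore G(53) = 4.

4
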